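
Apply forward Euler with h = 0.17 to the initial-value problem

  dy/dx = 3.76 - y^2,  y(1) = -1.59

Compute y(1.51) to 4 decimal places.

Euler: y_{n+1} = y_n + h·f(x_n, y_n).
x=1.000000, y=-1.590000: f=1.231900 → y ← -1.590000 + 0.17·1.231900 = -1.380577
x=1.170000, y=-1.380577: f=1.854007 → y ← -1.380577 + 0.17·1.854007 = -1.065396
x=1.340000, y=-1.065396: f=2.624932 → y ← -1.065396 + 0.17·2.624932 = -0.619157
y(1.51) ≈ -0.6192

-0.6192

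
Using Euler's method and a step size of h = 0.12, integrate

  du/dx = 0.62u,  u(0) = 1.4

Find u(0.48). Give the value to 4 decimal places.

1.8655

Euler: u_{n+1} = u_n + h·f(x_n, u_n).
x=0.000000, u=1.400000: f=0.868000 → u ← 1.400000 + 0.12·0.868000 = 1.504160
x=0.120000, u=1.504160: f=0.932579 → u ← 1.504160 + 0.12·0.932579 = 1.616070
x=0.240000, u=1.616070: f=1.001963 → u ← 1.616070 + 0.12·1.001963 = 1.736305
x=0.360000, u=1.736305: f=1.076509 → u ← 1.736305 + 0.12·1.076509 = 1.865486
u(0.48) ≈ 1.8655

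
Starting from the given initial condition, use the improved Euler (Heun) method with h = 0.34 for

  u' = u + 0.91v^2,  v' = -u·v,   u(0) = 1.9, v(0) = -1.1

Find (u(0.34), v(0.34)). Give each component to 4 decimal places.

Heun on (u,v): k1 = f(t_n, state_n); k2 = f(t_n + h, state_n + h·k1); state_{n+1} = state_n + (h/2)·(k1 + k2).
0.000000: (1.900000, -1.100000)
  k1 = (3.001100, 2.090000)
  predictor → (2.920374, -0.389400)
  k2 = (3.058359, 1.137194)
  → (2.930108, -0.551377)
(u(0.34), v(0.34)) ≈ (2.9301, -0.5514)

2.9301, -0.5514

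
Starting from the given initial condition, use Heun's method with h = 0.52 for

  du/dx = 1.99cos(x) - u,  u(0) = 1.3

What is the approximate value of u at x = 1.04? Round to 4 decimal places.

Heun: k1 = f(x_n, u_n); k2 = f(x_n + h, u_n + h·k1); u_{n+1} = u_n + (h/2)·(k1 + k2).
x=0.000000, u=1.300000:
  k1 = f(0.000000, 1.300000) = 0.690000
  k2 = f(0.520000, 1.658800) = 0.068160
  u ← 1.300000 + (0.52/2)·(0.690000 + 0.068160) = 1.497122
x=0.520000, u=1.497122:
  k1 = f(0.520000, 1.497122) = 0.229839
  k2 = f(1.040000, 1.616638) = -0.609259
  u ← 1.497122 + (0.52/2)·(0.229839 + (-0.609259)) = 1.398472
u(1.04) ≈ 1.3985

1.3985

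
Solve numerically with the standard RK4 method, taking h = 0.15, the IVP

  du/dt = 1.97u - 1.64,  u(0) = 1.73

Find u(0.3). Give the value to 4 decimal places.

RK4: k1 = f(t_n, u_n); k2 = f(t_n + h/2, u_n + (h/2)·k1); k3 = f(t_n + h/2, u_n + (h/2)·k2); k4 = f(t_n + h, u_n + h·k3); u_{n+1} = u_n + (h/6)·(k1 + 2k2 + 2k3 + k4).
t=0.000000, u=1.730000:
  k1 = f(0.000000, 1.730000) = 1.768100
  k2 = f(0.075000, 1.862607) = 2.029337
  k3 = f(0.075000, 1.882200) = 2.067935
  k4 = f(0.150000, 2.040190) = 2.379175
  u ← 1.730000 + (0.15/6)·(k1 + 2k2 + 2k3 + k4) = 2.038545
t=0.150000, u=2.038545:
  k1 = f(0.150000, 2.038545) = 2.375934
  k2 = f(0.225000, 2.216741) = 2.726979
  k3 = f(0.225000, 2.243069) = 2.778846
  k4 = f(0.300000, 2.455372) = 3.197083
  u ← 2.038545 + (0.15/6)·(k1 + 2k2 + 2k3 + k4) = 2.453162
u(0.3) ≈ 2.4532

2.4532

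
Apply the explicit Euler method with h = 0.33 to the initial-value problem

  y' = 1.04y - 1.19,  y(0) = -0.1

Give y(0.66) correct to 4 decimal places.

-1.1006

Euler: y_{n+1} = y_n + h·f(t_n, y_n).
t=0.000000, y=-0.100000: f=-1.294000 → y ← -0.100000 + 0.33·(-1.294000) = -0.527020
t=0.330000, y=-0.527020: f=-1.738101 → y ← -0.527020 + 0.33·(-1.738101) = -1.100593
y(0.66) ≈ -1.1006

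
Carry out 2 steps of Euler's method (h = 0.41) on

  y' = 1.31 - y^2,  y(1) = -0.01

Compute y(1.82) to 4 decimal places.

0.9503

Euler: y_{n+1} = y_n + h·f(s_n, y_n).
s=1.000000, y=-0.010000: f=1.309900 → y ← -0.010000 + 0.41·1.309900 = 0.527059
s=1.410000, y=0.527059: f=1.032209 → y ← 0.527059 + 0.41·1.032209 = 0.950265
y(1.82) ≈ 0.9503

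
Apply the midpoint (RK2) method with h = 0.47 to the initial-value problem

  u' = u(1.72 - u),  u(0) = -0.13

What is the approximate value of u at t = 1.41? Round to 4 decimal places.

-2.3309

Midpoint: k1 = f(t_n, u_n); k2 = f(t_n + h/2, u_n + (h/2)·k1); u_{n+1} = u_n + h·k2.
t=0.000000, u=-0.130000:
  k1 = f(0.000000, -0.130000) = -0.240500
  k2 = f(0.235000, -0.186518) = -0.355599
  u ← -0.130000 + 0.47·(-0.355599) = -0.297131
t=0.470000, u=-0.297131:
  k1 = f(0.470000, -0.297131) = -0.599353
  k2 = f(0.705000, -0.437979) = -0.945151
  u ← -0.297131 + 0.47·(-0.945151) = -0.741352
t=0.940000, u=-0.741352:
  k1 = f(0.940000, -0.741352) = -1.824729
  k2 = f(1.175000, -1.170164) = -3.381965
  u ← -0.741352 + 0.47·(-3.381965) = -2.330876
u(1.41) ≈ -2.3309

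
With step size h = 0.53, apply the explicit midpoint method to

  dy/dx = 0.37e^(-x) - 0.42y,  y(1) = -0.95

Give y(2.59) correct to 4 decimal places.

Midpoint: k1 = f(x_n, y_n); k2 = f(x_n + h/2, y_n + (h/2)·k1); y_{n+1} = y_n + h·k2.
x=1.000000, y=-0.950000:
  k1 = f(1.000000, -0.950000) = 0.535115
  k2 = f(1.265000, -0.808194) = 0.443870
  y ← -0.950000 + 0.53·0.443870 = -0.714749
x=1.530000, y=-0.714749:
  k1 = f(1.530000, -0.714749) = 0.380313
  k2 = f(1.795000, -0.613966) = 0.319333
  y ← -0.714749 + 0.53·0.319333 = -0.545502
x=2.060000, y=-0.545502:
  k1 = f(2.060000, -0.545502) = 0.276269
  k2 = f(2.325000, -0.472291) = 0.234542
  y ← -0.545502 + 0.53·0.234542 = -0.421195
y(2.59) ≈ -0.4212

-0.4212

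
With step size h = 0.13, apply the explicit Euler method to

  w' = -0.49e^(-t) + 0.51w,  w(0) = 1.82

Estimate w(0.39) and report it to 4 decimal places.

Euler: w_{n+1} = w_n + h·f(t_n, w_n).
t=0.000000, w=1.820000: f=0.438200 → w ← 1.820000 + 0.13·0.438200 = 1.876966
t=0.130000, w=1.876966: f=0.526986 → w ← 1.876966 + 0.13·0.526986 = 1.945474
t=0.260000, w=1.945474: f=0.614377 → w ← 1.945474 + 0.13·0.614377 = 2.025343
w(0.39) ≈ 2.0253

2.0253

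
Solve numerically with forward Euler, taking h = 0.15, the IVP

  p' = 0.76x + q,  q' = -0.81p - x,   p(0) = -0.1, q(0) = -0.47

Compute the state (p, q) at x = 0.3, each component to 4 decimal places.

-0.2221, -0.4596

Euler on (p,q): p_{n+1} = p_n + h·p', q_{n+1} = q_n + h·q'.
0.000000: (-0.100000, -0.470000); f=(-0.470000, 0.081000) → (-0.170500, -0.457850)
0.150000: (-0.170500, -0.457850); f=(-0.343850, -0.011895) → (-0.222077, -0.459634)
(p(0.3), q(0.3)) ≈ (-0.2221, -0.4596)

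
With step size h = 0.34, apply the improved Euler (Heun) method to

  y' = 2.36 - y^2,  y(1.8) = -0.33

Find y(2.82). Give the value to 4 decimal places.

1.2506

Heun: k1 = f(x_n, y_n); k2 = f(x_n + h, y_n + h·k1); y_{n+1} = y_n + (h/2)·(k1 + k2).
x=1.800000, y=-0.330000:
  k1 = f(1.800000, -0.330000) = 2.251100
  k2 = f(2.140000, 0.435374) = 2.170449
  y ← -0.330000 + (0.34/2)·(2.251100 + 2.170449) = 0.421663
x=2.140000, y=0.421663:
  k1 = f(2.140000, 0.421663) = 2.182200
  k2 = f(2.480000, 1.163611) = 1.006009
  y ← 0.421663 + (0.34/2)·(2.182200 + 1.006009) = 0.963659
x=2.480000, y=0.963659:
  k1 = f(2.480000, 0.963659) = 1.431362
  k2 = f(2.820000, 1.450322) = 0.256567
  y ← 0.963659 + (0.34/2)·(1.431362 + 0.256567) = 1.250607
y(2.82) ≈ 1.2506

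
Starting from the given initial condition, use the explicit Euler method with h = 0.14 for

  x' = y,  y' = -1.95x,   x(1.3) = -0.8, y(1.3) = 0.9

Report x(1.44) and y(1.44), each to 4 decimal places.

-0.6740, 1.1184

Euler on (x,y): x_{n+1} = x_n + h·x', y_{n+1} = y_n + h·y'.
1.300000: (-0.800000, 0.900000); f=(0.900000, 1.560000) → (-0.674000, 1.118400)
(x(1.44), y(1.44)) ≈ (-0.6740, 1.1184)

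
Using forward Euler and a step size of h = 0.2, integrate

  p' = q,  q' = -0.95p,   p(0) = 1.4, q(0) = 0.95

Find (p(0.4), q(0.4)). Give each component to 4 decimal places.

1.7268, 0.3819

Euler on (p,q): p_{n+1} = p_n + h·p', q_{n+1} = q_n + h·q'.
0.000000: (1.400000, 0.950000); f=(0.950000, -1.330000) → (1.590000, 0.684000)
0.200000: (1.590000, 0.684000); f=(0.684000, -1.510500) → (1.726800, 0.381900)
(p(0.4), q(0.4)) ≈ (1.7268, 0.3819)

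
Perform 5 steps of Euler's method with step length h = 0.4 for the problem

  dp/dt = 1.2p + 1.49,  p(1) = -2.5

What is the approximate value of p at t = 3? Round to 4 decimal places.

Euler: p_{n+1} = p_n + h·f(t_n, p_n).
t=1.000000, p=-2.500000: f=-1.510000 → p ← -2.500000 + 0.4·(-1.510000) = -3.104000
t=1.400000, p=-3.104000: f=-2.234800 → p ← -3.104000 + 0.4·(-2.234800) = -3.997920
t=1.800000, p=-3.997920: f=-3.307504 → p ← -3.997920 + 0.4·(-3.307504) = -5.320922
t=2.200000, p=-5.320922: f=-4.895106 → p ← -5.320922 + 0.4·(-4.895106) = -7.278964
t=2.600000, p=-7.278964: f=-7.244757 → p ← -7.278964 + 0.4·(-7.244757) = -10.176867
p(3) ≈ -10.1769

-10.1769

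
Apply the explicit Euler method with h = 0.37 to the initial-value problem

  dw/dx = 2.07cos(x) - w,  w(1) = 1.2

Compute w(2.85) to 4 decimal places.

Euler: w_{n+1} = w_n + h·f(x_n, w_n).
x=1.000000, w=1.200000: f=-0.081574 → w ← 1.200000 + 0.37·(-0.081574) = 1.169818
x=1.370000, w=1.169818: f=-0.756957 → w ← 1.169818 + 0.37·(-0.756957) = 0.889744
x=1.740000, w=0.889744: f=-1.238326 → w ← 0.889744 + 0.37·(-1.238326) = 0.431563
x=2.110000, w=0.431563: f=-1.494410 → w ← 0.431563 + 0.37·(-1.494410) = -0.121369
x=2.480000, w=-0.121369: f=-1.511892 → w ← -0.121369 + 0.37·(-1.511892) = -0.680769
w(2.85) ≈ -0.6808

-0.6808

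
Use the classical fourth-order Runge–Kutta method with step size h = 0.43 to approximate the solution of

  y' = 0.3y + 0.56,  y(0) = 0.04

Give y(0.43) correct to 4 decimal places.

RK4: k1 = f(t_n, y_n); k2 = f(t_n + h/2, y_n + (h/2)·k1); k3 = f(t_n + h/2, y_n + (h/2)·k2); k4 = f(t_n + h, y_n + h·k3); y_{n+1} = y_n + (h/6)·(k1 + 2k2 + 2k3 + k4).
t=0.000000, y=0.040000:
  k1 = f(0.000000, 0.040000) = 0.572000
  k2 = f(0.215000, 0.162980) = 0.608894
  k3 = f(0.215000, 0.170912) = 0.611274
  k4 = f(0.430000, 0.302848) = 0.650854
  y ← 0.040000 + (0.43/6)·(k1 + 2k2 + 2k3 + k4) = 0.302529
y(0.43) ≈ 0.3025

0.3025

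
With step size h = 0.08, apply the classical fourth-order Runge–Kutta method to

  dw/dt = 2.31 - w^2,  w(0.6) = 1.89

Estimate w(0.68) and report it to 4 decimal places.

1.8027

RK4: k1 = f(t_n, w_n); k2 = f(t_n + h/2, w_n + (h/2)·k1); k3 = f(t_n + h/2, w_n + (h/2)·k2); k4 = f(t_n + h, w_n + h·k3); w_{n+1} = w_n + (h/6)·(k1 + 2k2 + 2k3 + k4).
t=0.600000, w=1.890000:
  k1 = f(0.600000, 1.890000) = -1.262100
  k2 = f(0.640000, 1.839516) = -1.073819
  k3 = f(0.640000, 1.847047) = -1.101583
  k4 = f(0.680000, 1.801873) = -0.936747
  w ← 1.890000 + (0.08/6)·(k1 + 2k2 + 2k3 + k4) = 1.802671
w(0.68) ≈ 1.8027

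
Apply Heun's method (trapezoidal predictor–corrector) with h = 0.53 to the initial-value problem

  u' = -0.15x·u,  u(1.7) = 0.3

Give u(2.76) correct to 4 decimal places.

Heun: k1 = f(x_n, u_n); k2 = f(x_n + h, u_n + h·k1); u_{n+1} = u_n + (h/2)·(k1 + k2).
x=1.700000, u=0.300000:
  k1 = f(1.700000, 0.300000) = -0.076500
  k2 = f(2.230000, 0.259455) = -0.086788
  u ← 0.300000 + (0.53/2)·(-0.076500 + (-0.086788)) = 0.256729
x=2.230000, u=0.256729:
  k1 = f(2.230000, 0.256729) = -0.085876
  k2 = f(2.760000, 0.211215) = -0.087443
  u ← 0.256729 + (0.53/2)·(-0.085876 + (-0.087443)) = 0.210799
u(2.76) ≈ 0.2108

0.2108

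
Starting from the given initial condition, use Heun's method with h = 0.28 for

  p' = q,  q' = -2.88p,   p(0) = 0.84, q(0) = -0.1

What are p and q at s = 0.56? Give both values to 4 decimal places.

0.4217, -1.2579

Heun on (p,q): k1 = f(s_n, state_n); k2 = f(s_n + h, state_n + h·k1); state_{n+1} = state_n + (h/2)·(k1 + k2).
0.000000: (0.840000, -0.100000)
  k1 = (-0.100000, -2.419200)
  predictor → (0.812000, -0.777376)
  k2 = (-0.777376, -2.338560)
  → (0.717167, -0.766086)
0.280000: (0.717167, -0.766086)
  k1 = (-0.766086, -2.065442)
  predictor → (0.502663, -1.344410)
  k2 = (-1.344410, -1.447670)
  → (0.421698, -1.257922)
(p(0.56), q(0.56)) ≈ (0.4217, -1.2579)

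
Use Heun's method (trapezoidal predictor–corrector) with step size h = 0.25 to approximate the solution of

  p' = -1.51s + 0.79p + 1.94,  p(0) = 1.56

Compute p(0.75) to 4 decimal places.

Heun: k1 = f(s_n, p_n); k2 = f(s_n + h, p_n + h·k1); p_{n+1} = p_n + (h/2)·(k1 + k2).
s=0.000000, p=1.560000:
  k1 = f(0.000000, 1.560000) = 3.172400
  k2 = f(0.250000, 2.353100) = 3.421449
  p ← 1.560000 + (0.25/2)·(3.172400 + 3.421449) = 2.384231
s=0.250000, p=2.384231:
  k1 = f(0.250000, 2.384231) = 3.446043
  k2 = f(0.500000, 3.245742) = 3.749136
  p ← 2.384231 + (0.25/2)·(3.446043 + 3.749136) = 3.283628
s=0.500000, p=3.283628:
  k1 = f(0.500000, 3.283628) = 3.779066
  k2 = f(0.750000, 4.228395) = 4.147932
  p ← 3.283628 + (0.25/2)·(3.779066 + 4.147932) = 4.274503
p(0.75) ≈ 4.2745

4.2745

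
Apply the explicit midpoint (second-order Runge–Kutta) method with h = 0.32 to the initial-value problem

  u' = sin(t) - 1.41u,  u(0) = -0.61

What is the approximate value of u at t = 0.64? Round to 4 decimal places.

-0.1000

Midpoint: k1 = f(t_n, u_n); k2 = f(t_n + h/2, u_n + (h/2)·k1); u_{n+1} = u_n + h·k2.
t=0.000000, u=-0.610000:
  k1 = f(0.000000, -0.610000) = 0.860100
  k2 = f(0.160000, -0.472384) = 0.825380
  u ← -0.610000 + 0.32·0.825380 = -0.345879
t=0.320000, u=-0.345879:
  k1 = f(0.320000, -0.345879) = 0.802255
  k2 = f(0.480000, -0.217518) = 0.768479
  u ← -0.345879 + 0.32·0.768479 = -0.099965
u(0.64) ≈ -0.1000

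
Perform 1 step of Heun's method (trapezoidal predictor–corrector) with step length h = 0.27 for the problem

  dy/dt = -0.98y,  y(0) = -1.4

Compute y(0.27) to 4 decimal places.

Heun: k1 = f(t_n, y_n); k2 = f(t_n + h, y_n + h·k1); y_{n+1} = y_n + (h/2)·(k1 + k2).
t=0.000000, y=-1.400000:
  k1 = f(0.000000, -1.400000) = 1.372000
  k2 = f(0.270000, -1.029560) = 1.008969
  y ← -1.400000 + (0.27/2)·(1.372000 + 1.008969) = -1.078569
y(0.27) ≈ -1.0786

-1.0786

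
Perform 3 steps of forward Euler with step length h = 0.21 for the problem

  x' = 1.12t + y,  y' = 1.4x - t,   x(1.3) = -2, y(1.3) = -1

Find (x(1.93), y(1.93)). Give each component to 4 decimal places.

Euler on (x,y): x_{n+1} = x_n + h·x', y_{n+1} = y_n + h·y'.
1.300000: (-2.000000, -1.000000); f=(0.456000, -4.100000) → (-1.904240, -1.861000)
1.510000: (-1.904240, -1.861000); f=(-0.169800, -4.175936) → (-1.939898, -2.737947)
1.720000: (-1.939898, -2.737947); f=(-0.811547, -4.435857) → (-2.110323, -3.669477)
(x(1.93), y(1.93)) ≈ (-2.1103, -3.6695)

-2.1103, -3.6695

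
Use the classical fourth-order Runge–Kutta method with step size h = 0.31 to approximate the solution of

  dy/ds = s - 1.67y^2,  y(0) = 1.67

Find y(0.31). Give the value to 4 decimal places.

0.9214

RK4: k1 = f(s_n, y_n); k2 = f(s_n + h/2, y_n + (h/2)·k1); k3 = f(s_n + h/2, y_n + (h/2)·k2); k4 = f(s_n + h, y_n + h·k3); y_{n+1} = y_n + (h/6)·(k1 + 2k2 + 2k3 + k4).
s=0.000000, y=1.670000:
  k1 = f(0.000000, 1.670000) = -4.657463
  k2 = f(0.155000, 0.948093) = -1.346131
  k3 = f(0.155000, 1.461350) = -3.411357
  k4 = f(0.310000, 0.612479) = -0.316469
  y ← 1.670000 + (0.31/6)·(k1 + 2k2 + 2k3 + k4) = 0.921406
y(0.31) ≈ 0.9214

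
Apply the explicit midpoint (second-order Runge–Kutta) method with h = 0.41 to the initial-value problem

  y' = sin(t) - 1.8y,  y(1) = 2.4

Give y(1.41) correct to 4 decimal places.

Midpoint: k1 = f(t_n, y_n); k2 = f(t_n + h/2, y_n + (h/2)·k1); y_{n+1} = y_n + h·k2.
t=1.000000, y=2.400000:
  k1 = f(1.000000, 2.400000) = -3.478529
  k2 = f(1.205000, 1.686902) = -2.102584
  y ← 2.400000 + 0.41·(-2.102584) = 1.537941
y(1.41) ≈ 1.5379

1.5379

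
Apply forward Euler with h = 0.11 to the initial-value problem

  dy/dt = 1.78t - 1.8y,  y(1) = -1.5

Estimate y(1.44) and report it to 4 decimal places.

Euler: y_{n+1} = y_n + h·f(t_n, y_n).
t=1.000000, y=-1.500000: f=4.480000 → y ← -1.500000 + 0.11·4.480000 = -1.007200
t=1.110000, y=-1.007200: f=3.788760 → y ← -1.007200 + 0.11·3.788760 = -0.590436
t=1.220000, y=-0.590436: f=3.234386 → y ← -0.590436 + 0.11·3.234386 = -0.234654
t=1.330000, y=-0.234654: f=2.789777 → y ← -0.234654 + 0.11·2.789777 = 0.072221
y(1.44) ≈ 0.0722

0.0722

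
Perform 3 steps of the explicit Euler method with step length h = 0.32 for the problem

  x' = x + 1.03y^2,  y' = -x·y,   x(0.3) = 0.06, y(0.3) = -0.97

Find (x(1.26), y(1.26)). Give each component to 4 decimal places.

1.3008, -0.6164

Euler on (x,y): x_{n+1} = x_n + h·x', y_{n+1} = y_n + h·y'.
0.300000: (0.060000, -0.970000); f=(1.029127, 0.058200) → (0.389321, -0.951376)
0.620000: (0.389321, -0.951376); f=(1.321590, 0.370390) → (0.812230, -0.832851)
0.940000: (0.812230, -0.832851); f=(1.526680, 0.676466) → (1.300767, -0.616382)
(x(1.26), y(1.26)) ≈ (1.3008, -0.6164)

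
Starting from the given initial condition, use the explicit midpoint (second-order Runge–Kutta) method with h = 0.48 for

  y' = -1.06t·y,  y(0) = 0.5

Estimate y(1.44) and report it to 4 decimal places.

0.1604

Midpoint: k1 = f(t_n, y_n); k2 = f(t_n + h/2, y_n + (h/2)·k1); y_{n+1} = y_n + h·k2.
t=0.000000, y=0.500000:
  k1 = f(0.000000, 0.500000) = 0.000000
  k2 = f(0.240000, 0.500000) = -0.127200
  y ← 0.500000 + 0.48·(-0.127200) = 0.438944
t=0.480000, y=0.438944:
  k1 = f(0.480000, 0.438944) = -0.223335
  k2 = f(0.720000, 0.385344) = -0.294094
  y ← 0.438944 + 0.48·(-0.294094) = 0.297779
t=0.960000, y=0.297779:
  k1 = f(0.960000, 0.297779) = -0.303020
  k2 = f(1.200000, 0.225054) = -0.286269
  y ← 0.297779 + 0.48·(-0.286269) = 0.160370
y(1.44) ≈ 0.1604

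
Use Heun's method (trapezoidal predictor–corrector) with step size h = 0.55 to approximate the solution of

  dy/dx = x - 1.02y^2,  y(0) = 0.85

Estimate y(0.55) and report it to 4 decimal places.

Heun: k1 = f(x_n, y_n); k2 = f(x_n + h, y_n + h·k1); y_{n+1} = y_n + (h/2)·(k1 + k2).
x=0.000000, y=0.850000:
  k1 = f(0.000000, 0.850000) = -0.736950
  k2 = f(0.550000, 0.444677) = 0.348307
  y ← 0.850000 + (0.55/2)·(-0.736950 + 0.348307) = 0.743123
y(0.55) ≈ 0.7431

0.7431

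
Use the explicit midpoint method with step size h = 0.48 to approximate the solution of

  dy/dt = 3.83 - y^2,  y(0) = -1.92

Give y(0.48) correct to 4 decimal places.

-1.7881

Midpoint: k1 = f(t_n, y_n); k2 = f(t_n + h/2, y_n + (h/2)·k1); y_{n+1} = y_n + h·k2.
t=0.000000, y=-1.920000:
  k1 = f(0.000000, -1.920000) = 0.143600
  k2 = f(0.240000, -1.885536) = 0.274754
  y ← -1.920000 + 0.48·0.274754 = -1.788118
y(0.48) ≈ -1.7881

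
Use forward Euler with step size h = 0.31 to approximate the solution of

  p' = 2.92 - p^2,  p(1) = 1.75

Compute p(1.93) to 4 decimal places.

1.7088

Euler: p_{n+1} = p_n + h·f(x_n, p_n).
x=1.000000, p=1.750000: f=-0.142500 → p ← 1.750000 + 0.31·(-0.142500) = 1.705825
x=1.310000, p=1.705825: f=0.010161 → p ← 1.705825 + 0.31·0.010161 = 1.708975
x=1.620000, p=1.708975: f=-0.000595 → p ← 1.708975 + 0.31·(-0.000595) = 1.708790
p(1.93) ≈ 1.7088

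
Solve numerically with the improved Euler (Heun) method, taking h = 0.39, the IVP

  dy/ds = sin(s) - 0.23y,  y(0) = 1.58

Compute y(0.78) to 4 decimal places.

Heun: k1 = f(s_n, y_n); k2 = f(s_n + h, y_n + h·k1); y_{n+1} = y_n + (h/2)·(k1 + k2).
s=0.000000, y=1.580000:
  k1 = f(0.000000, 1.580000) = -0.363400
  k2 = f(0.390000, 1.438274) = 0.049385
  y ← 1.580000 + (0.39/2)·(-0.363400 + 0.049385) = 1.518767
s=0.390000, y=1.518767:
  k1 = f(0.390000, 1.518767) = 0.030872
  k2 = f(0.780000, 1.530807) = 0.351194
  y ← 1.518767 + (0.39/2)·(0.030872 + 0.351194) = 1.593270
y(0.78) ≈ 1.5933

1.5933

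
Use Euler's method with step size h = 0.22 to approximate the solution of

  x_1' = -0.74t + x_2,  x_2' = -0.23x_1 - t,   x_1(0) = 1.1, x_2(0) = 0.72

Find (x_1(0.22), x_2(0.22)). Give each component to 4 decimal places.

Euler on (x_1,x_2): x_1_{n+1} = x_1_n + h·x_1', x_2_{n+1} = x_2_n + h·x_2'.
0.000000: (1.100000, 0.720000); f=(0.720000, -0.253000) → (1.258400, 0.664340)
(x_1(0.22), x_2(0.22)) ≈ (1.2584, 0.6643)

1.2584, 0.6643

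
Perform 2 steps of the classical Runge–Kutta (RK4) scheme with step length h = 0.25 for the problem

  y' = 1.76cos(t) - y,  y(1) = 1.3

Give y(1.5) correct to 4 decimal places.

0.9910

RK4: k1 = f(t_n, y_n); k2 = f(t_n + h/2, y_n + (h/2)·k1); k3 = f(t_n + h/2, y_n + (h/2)·k2); k4 = f(t_n + h, y_n + h·k3); y_{n+1} = y_n + (h/6)·(k1 + 2k2 + 2k3 + k4).
t=1.000000, y=1.300000:
  k1 = f(1.000000, 1.300000) = -0.349068
  k2 = f(1.125000, 1.256367) = -0.497496
  k3 = f(1.125000, 1.237813) = -0.478942
  k4 = f(1.250000, 1.180264) = -0.625297
  y ← 1.300000 + (0.25/6)·(k1 + 2k2 + 2k3 + k4) = 1.178032
t=1.250000, y=1.178032:
  k1 = f(1.250000, 1.178032) = -0.623064
  k2 = f(1.375000, 1.100149) = -0.757745
  k3 = f(1.375000, 1.083314) = -0.740910
  k4 = f(1.500000, 0.992804) = -0.868307
  y ← 1.178032 + (0.25/6)·(k1 + 2k2 + 2k3 + k4) = 0.991003
y(1.5) ≈ 0.9910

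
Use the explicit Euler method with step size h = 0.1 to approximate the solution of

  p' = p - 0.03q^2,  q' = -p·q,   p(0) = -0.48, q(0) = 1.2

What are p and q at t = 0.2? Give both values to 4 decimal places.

Euler on (p,q): p_{n+1} = p_n + h·p', q_{n+1} = q_n + h·q'.
0.000000: (-0.480000, 1.200000); f=(-0.523200, 0.576000) → (-0.532320, 1.257600)
0.100000: (-0.532320, 1.257600); f=(-0.579767, 0.669446) → (-0.590297, 1.324545)
(p(0.2), q(0.2)) ≈ (-0.5903, 1.3245)

-0.5903, 1.3245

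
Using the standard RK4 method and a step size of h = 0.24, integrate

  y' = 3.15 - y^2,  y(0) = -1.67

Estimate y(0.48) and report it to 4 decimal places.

-1.2675

RK4: k1 = f(x_n, y_n); k2 = f(x_n + h/2, y_n + (h/2)·k1); k3 = f(x_n + h/2, y_n + (h/2)·k2); k4 = f(x_n + h, y_n + h·k3); y_{n+1} = y_n + (h/6)·(k1 + 2k2 + 2k3 + k4).
x=0.000000, y=-1.670000:
  k1 = f(0.000000, -1.670000) = 0.361100
  k2 = f(0.120000, -1.626668) = 0.503951
  k3 = f(0.120000, -1.609526) = 0.559427
  k4 = f(0.240000, -1.535738) = 0.791510
  y ← -1.670000 + (0.24/6)·(k1 + 2k2 + 2k3 + k4) = -1.538825
x=0.240000, y=-1.538825:
  k1 = f(0.240000, -1.538825) = 0.782016
  k2 = f(0.360000, -1.444983) = 1.062023
  k3 = f(0.360000, -1.411383) = 1.157999
  k4 = f(0.480000, -1.260906) = 1.560117
  y ← -1.538825 + (0.24/6)·(k1 + 2k2 + 2k3 + k4) = -1.267538
y(0.48) ≈ -1.2675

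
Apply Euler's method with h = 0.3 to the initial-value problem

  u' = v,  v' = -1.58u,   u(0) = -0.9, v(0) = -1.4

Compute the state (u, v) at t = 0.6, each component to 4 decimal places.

Euler on (u,v): u_{n+1} = u_n + h·u', v_{n+1} = v_n + h·v'.
0.000000: (-0.900000, -1.400000); f=(-1.400000, 1.422000) → (-1.320000, -0.973400)
0.300000: (-1.320000, -0.973400); f=(-0.973400, 2.085600) → (-1.612020, -0.347720)
(u(0.6), v(0.6)) ≈ (-1.6120, -0.3477)

-1.6120, -0.3477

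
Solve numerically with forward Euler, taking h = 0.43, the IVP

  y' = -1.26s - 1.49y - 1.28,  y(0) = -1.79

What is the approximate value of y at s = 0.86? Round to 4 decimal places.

Euler: y_{n+1} = y_n + h·f(s_n, y_n).
s=0.000000, y=-1.790000: f=1.387100 → y ← -1.790000 + 0.43·1.387100 = -1.193547
s=0.430000, y=-1.193547: f=-0.043415 → y ← -1.193547 + 0.43·(-0.043415) = -1.212215
y(0.86) ≈ -1.2122

-1.2122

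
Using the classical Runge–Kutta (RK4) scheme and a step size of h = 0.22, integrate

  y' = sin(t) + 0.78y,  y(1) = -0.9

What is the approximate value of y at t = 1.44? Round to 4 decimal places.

RK4: k1 = f(t_n, y_n); k2 = f(t_n + h/2, y_n + (h/2)·k1); k3 = f(t_n + h/2, y_n + (h/2)·k2); k4 = f(t_n + h, y_n + h·k3); y_{n+1} = y_n + (h/6)·(k1 + 2k2 + 2k3 + k4).
t=1.000000, y=-0.900000:
  k1 = f(1.000000, -0.900000) = 0.139471
  k2 = f(1.110000, -0.884658) = 0.205665
  k3 = f(1.110000, -0.877377) = 0.211345
  k4 = f(1.220000, -0.853504) = 0.273366
  y ← -0.900000 + (0.22/6)·(k1 + 2k2 + 2k3 + k4) = -0.854282
t=1.220000, y=-0.854282:
  k1 = f(1.220000, -0.854282) = 0.272759
  k2 = f(1.330000, -0.824278) = 0.328211
  k3 = f(1.330000, -0.818179) = 0.332969
  k4 = f(1.440000, -0.781029) = 0.382256
  y ← -0.854282 + (0.22/6)·(k1 + 2k2 + 2k3 + k4) = -0.781778
y(1.44) ≈ -0.7818

-0.7818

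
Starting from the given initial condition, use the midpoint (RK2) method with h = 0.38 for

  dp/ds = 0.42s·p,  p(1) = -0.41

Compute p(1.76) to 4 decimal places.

-0.6315

Midpoint: k1 = f(s_n, p_n); k2 = f(s_n + h/2, p_n + (h/2)·k1); p_{n+1} = p_n + h·k2.
s=1.000000, p=-0.410000:
  k1 = f(1.000000, -0.410000) = -0.172200
  k2 = f(1.190000, -0.442718) = -0.221270
  p ← -0.410000 + 0.38·(-0.221270) = -0.494083
s=1.380000, p=-0.494083:
  k1 = f(1.380000, -0.494083) = -0.286370
  k2 = f(1.570000, -0.548493) = -0.361676
  p ← -0.494083 + 0.38·(-0.361676) = -0.631520
p(1.76) ≈ -0.6315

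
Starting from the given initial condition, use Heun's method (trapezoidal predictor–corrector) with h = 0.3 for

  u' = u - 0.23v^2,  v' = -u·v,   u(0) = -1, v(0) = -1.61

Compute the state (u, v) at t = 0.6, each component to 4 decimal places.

-2.8165, -4.1469

Heun on (u,v): k1 = f(t_n, state_n); k2 = f(t_n + h, state_n + h·k1); state_{n+1} = state_n + (h/2)·(k1 + k2).
0.000000: (-1.000000, -1.610000)
  k1 = (-1.596183, -1.610000)
  predictor → (-1.478855, -2.093000)
  k2 = (-2.486404, -3.095243)
  → (-1.612388, -2.315786)
0.300000: (-1.612388, -2.315786)
  k1 = (-2.845848, -3.733947)
  predictor → (-2.466142, -3.435970)
  k2 = (-5.181498, -8.473592)
  → (-2.816490, -4.146917)
(u(0.6), v(0.6)) ≈ (-2.8165, -4.1469)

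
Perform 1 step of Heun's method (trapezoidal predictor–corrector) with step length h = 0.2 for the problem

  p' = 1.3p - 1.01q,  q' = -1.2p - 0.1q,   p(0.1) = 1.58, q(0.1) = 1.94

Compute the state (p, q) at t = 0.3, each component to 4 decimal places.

Heun on (p,q): k1 = f(t_n, state_n); k2 = f(t_n + h, state_n + h·k1); state_{n+1} = state_n + (h/2)·(k1 + k2).
0.100000: (1.580000, 1.940000)
  k1 = (0.094600, -2.090000)
  predictor → (1.598920, 1.522000)
  k2 = (0.541376, -2.070904)
  → (1.643598, 1.523910)
(p(0.3), q(0.3)) ≈ (1.6436, 1.5239)

1.6436, 1.5239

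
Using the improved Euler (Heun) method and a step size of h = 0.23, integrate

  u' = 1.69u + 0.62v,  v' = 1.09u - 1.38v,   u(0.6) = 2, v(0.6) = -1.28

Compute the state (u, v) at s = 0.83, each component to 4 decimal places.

Heun on (u,v): k1 = f(s_n, state_n); k2 = f(s_n + h, state_n + h·k1); state_{n+1} = state_n + (h/2)·(k1 + k2).
0.600000: (2.000000, -1.280000)
  k1 = (2.586400, 3.946400)
  predictor → (2.594872, -0.372328)
  k2 = (4.154490, 3.342223)
  → (2.775202, -0.441808)
(u(0.83), v(0.83)) ≈ (2.7752, -0.4418)

2.7752, -0.4418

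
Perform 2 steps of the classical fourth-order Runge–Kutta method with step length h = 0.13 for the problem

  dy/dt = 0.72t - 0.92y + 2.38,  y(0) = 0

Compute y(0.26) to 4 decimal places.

RK4: k1 = f(t_n, y_n); k2 = f(t_n + h/2, y_n + (h/2)·k1); k3 = f(t_n + h/2, y_n + (h/2)·k2); k4 = f(t_n + h, y_n + h·k3); y_{n+1} = y_n + (h/6)·(k1 + 2k2 + 2k3 + k4).
t=0.000000, y=0.000000:
  k1 = f(0.000000, 0.000000) = 2.380000
  k2 = f(0.065000, 0.154700) = 2.284476
  k3 = f(0.065000, 0.148491) = 2.290188
  k4 = f(0.130000, 0.297724) = 2.199693
  y ← 0.000000 + (0.13/6)·(k1 + 2k2 + 2k3 + k4) = 0.297462
t=0.130000, y=0.297462:
  k1 = f(0.130000, 0.297462) = 2.199935
  k2 = f(0.195000, 0.440458) = 2.115179
  k3 = f(0.195000, 0.434949) = 2.120247
  k4 = f(0.260000, 0.573094) = 2.039953
  y ← 0.297462 + (0.13/6)·(k1 + 2k2 + 2k3 + k4) = 0.572862
y(0.26) ≈ 0.5729

0.5729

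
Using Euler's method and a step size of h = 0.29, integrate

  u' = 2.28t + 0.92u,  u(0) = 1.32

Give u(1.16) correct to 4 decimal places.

Euler: u_{n+1} = u_n + h·f(t_n, u_n).
t=0.000000, u=1.320000: f=1.214400 → u ← 1.320000 + 0.29·1.214400 = 1.672176
t=0.290000, u=1.672176: f=2.199602 → u ← 1.672176 + 0.29·2.199602 = 2.310061
t=0.580000, u=2.310061: f=3.447656 → u ← 2.310061 + 0.29·3.447656 = 3.309881
t=0.870000, u=3.309881: f=5.028690 → u ← 3.309881 + 0.29·5.028690 = 4.768201
u(1.16) ≈ 4.7682

4.7682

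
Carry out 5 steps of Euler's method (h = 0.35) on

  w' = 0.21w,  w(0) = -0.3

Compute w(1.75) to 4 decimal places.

-0.4277

Euler: w_{n+1} = w_n + h·f(s_n, w_n).
s=0.000000, w=-0.300000: f=-0.063000 → w ← -0.300000 + 0.35·(-0.063000) = -0.322050
s=0.350000, w=-0.322050: f=-0.067630 → w ← -0.322050 + 0.35·(-0.067630) = -0.345721
s=0.700000, w=-0.345721: f=-0.072601 → w ← -0.345721 + 0.35·(-0.072601) = -0.371131
s=1.050000, w=-0.371131: f=-0.077938 → w ← -0.371131 + 0.35·(-0.077938) = -0.398409
s=1.400000, w=-0.398409: f=-0.083666 → w ← -0.398409 + 0.35·(-0.083666) = -0.427692
w(1.75) ≈ -0.4277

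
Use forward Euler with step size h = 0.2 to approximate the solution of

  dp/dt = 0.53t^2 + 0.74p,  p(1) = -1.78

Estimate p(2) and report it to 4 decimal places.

-2.2054

Euler: p_{n+1} = p_n + h·f(t_n, p_n).
t=1.000000, p=-1.780000: f=-0.787200 → p ← -1.780000 + 0.2·(-0.787200) = -1.937440
t=1.200000, p=-1.937440: f=-0.670506 → p ← -1.937440 + 0.2·(-0.670506) = -2.071541
t=1.400000, p=-2.071541: f=-0.494140 → p ← -2.071541 + 0.2·(-0.494140) = -2.170369
t=1.600000, p=-2.170369: f=-0.249273 → p ← -2.170369 + 0.2·(-0.249273) = -2.220224
t=1.800000, p=-2.220224: f=0.074234 → p ← -2.220224 + 0.2·0.074234 = -2.205377
p(2) ≈ -2.2054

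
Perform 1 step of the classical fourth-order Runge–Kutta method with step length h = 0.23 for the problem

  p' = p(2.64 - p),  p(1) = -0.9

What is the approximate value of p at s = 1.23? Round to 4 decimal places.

RK4: k1 = f(s_n, p_n); k2 = f(s_n + h/2, p_n + (h/2)·k1); k3 = f(s_n + h/2, p_n + (h/2)·k2); k4 = f(s_n + h, p_n + h·k3); p_{n+1} = p_n + (h/6)·(k1 + 2k2 + 2k3 + k4).
s=1.000000, p=-0.900000:
  k1 = f(1.000000, -0.900000) = -3.186000
  k2 = f(1.115000, -1.266390) = -4.947013
  k3 = f(1.115000, -1.468907) = -6.035600
  k4 = f(1.230000, -2.288188) = -11.276620
  p ← -0.900000 + (0.23/6)·(k1 + 2k2 + 2k3 + k4) = -2.296401
p(1.23) ≈ -2.2964

-2.2964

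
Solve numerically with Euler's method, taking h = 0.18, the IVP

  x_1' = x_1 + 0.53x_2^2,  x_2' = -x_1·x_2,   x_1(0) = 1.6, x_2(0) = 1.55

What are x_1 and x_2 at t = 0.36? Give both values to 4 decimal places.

Euler on (x_1,x_2): x_1_{n+1} = x_1_n + h·x_1', x_2_{n+1} = x_2_n + h·x_2'.
0.000000: (1.600000, 1.550000); f=(2.873325, -2.480000) → (2.117199, 1.103600)
0.180000: (2.117199, 1.103600); f=(2.762703, -2.336540) → (2.614485, 0.683023)
(x_1(0.36), x_2(0.36)) ≈ (2.6145, 0.6830)

2.6145, 0.6830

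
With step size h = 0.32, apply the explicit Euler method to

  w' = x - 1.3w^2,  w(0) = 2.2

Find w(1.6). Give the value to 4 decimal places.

Euler: w_{n+1} = w_n + h·f(x_n, w_n).
x=0.000000, w=2.200000: f=-6.292000 → w ← 2.200000 + 0.32·(-6.292000) = 0.186560
x=0.320000, w=0.186560: f=0.274754 → w ← 0.186560 + 0.32·0.274754 = 0.274481
x=0.640000, w=0.274481: f=0.542058 → w ← 0.274481 + 0.32·0.542058 = 0.447940
x=0.960000, w=0.447940: f=0.699155 → w ← 0.447940 + 0.32·0.699155 = 0.671669
x=1.280000, w=0.671669: f=0.693518 → w ← 0.671669 + 0.32·0.693518 = 0.893595
w(1.6) ≈ 0.8936

0.8936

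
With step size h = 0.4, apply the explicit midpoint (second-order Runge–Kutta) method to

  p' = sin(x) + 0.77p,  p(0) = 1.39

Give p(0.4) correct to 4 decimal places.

1.9635

Midpoint: k1 = f(x_n, p_n); k2 = f(x_n + h/2, p_n + (h/2)·k1); p_{n+1} = p_n + h·k2.
x=0.000000, p=1.390000:
  k1 = f(0.000000, 1.390000) = 1.070300
  k2 = f(0.200000, 1.604060) = 1.433796
  p ← 1.390000 + 0.4·1.433796 = 1.963518
p(0.4) ≈ 1.9635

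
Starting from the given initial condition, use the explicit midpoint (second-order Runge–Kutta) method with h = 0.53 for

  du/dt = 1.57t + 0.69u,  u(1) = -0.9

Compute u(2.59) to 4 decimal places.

4.5477

Midpoint: k1 = f(t_n, u_n); k2 = f(t_n + h/2, u_n + (h/2)·k1); u_{n+1} = u_n + h·k2.
t=1.000000, u=-0.900000:
  k1 = f(1.000000, -0.900000) = 0.949000
  k2 = f(1.265000, -0.648515) = 1.538575
  u ← -0.900000 + 0.53·1.538575 = -0.084555
t=1.530000, u=-0.084555:
  k1 = f(1.530000, -0.084555) = 2.343757
  k2 = f(1.795000, 0.536540) = 3.188363
  u ← -0.084555 + 0.53·3.188363 = 1.605277
t=2.060000, u=1.605277:
  k1 = f(2.060000, 1.605277) = 4.341841
  k2 = f(2.325000, 2.755865) = 5.551797
  u ← 1.605277 + 0.53·5.551797 = 4.547729
u(2.59) ≈ 4.5477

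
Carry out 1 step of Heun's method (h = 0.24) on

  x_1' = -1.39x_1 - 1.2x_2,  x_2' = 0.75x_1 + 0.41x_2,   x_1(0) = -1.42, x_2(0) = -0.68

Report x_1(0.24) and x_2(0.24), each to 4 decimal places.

Heun on (x_1,x_2): k1 = f(s_n, state_n); k2 = f(s_n + h, state_n + h·k1); state_{n+1} = state_n + (h/2)·(k1 + k2).
0.000000: (-1.420000, -0.680000)
  k1 = (2.789800, -1.343800)
  predictor → (-0.750448, -1.002512)
  k2 = (2.246137, -0.973866)
  → (-0.815688, -0.958120)
(x_1(0.24), x_2(0.24)) ≈ (-0.8157, -0.9581)

-0.8157, -0.9581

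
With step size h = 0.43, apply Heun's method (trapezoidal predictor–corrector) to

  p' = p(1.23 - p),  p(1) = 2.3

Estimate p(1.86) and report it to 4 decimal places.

1.5257

Heun: k1 = f(x_n, p_n); k2 = f(x_n + h, p_n + h·k1); p_{n+1} = p_n + (h/2)·(k1 + k2).
x=1.000000, p=2.300000:
  k1 = f(1.000000, 2.300000) = -2.461000
  k2 = f(1.430000, 1.241770) = -0.014616
  p ← 2.300000 + (0.43/2)·(-2.461000 + (-0.014616)) = 1.767743
x=1.430000, p=1.767743:
  k1 = f(1.430000, 1.767743) = -0.950591
  k2 = f(1.860000, 1.358989) = -0.175294
  p ← 1.767743 + (0.43/2)·(-0.950591 + (-0.175294)) = 1.525677
p(1.86) ≈ 1.5257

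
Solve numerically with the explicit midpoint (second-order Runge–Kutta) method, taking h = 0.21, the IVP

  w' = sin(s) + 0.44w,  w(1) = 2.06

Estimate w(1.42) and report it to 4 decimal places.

Midpoint: k1 = f(s_n, w_n); k2 = f(s_n + h/2, w_n + (h/2)·k1); w_{n+1} = w_n + h·k2.
s=1.000000, w=2.060000:
  k1 = f(1.000000, 2.060000) = 1.747871
  k2 = f(1.105000, 2.243526) = 1.880616
  w ← 2.060000 + 0.21·1.880616 = 2.454929
s=1.210000, w=2.454929:
  k1 = f(1.210000, 2.454929) = 2.015785
  k2 = f(1.315000, 2.666587) = 2.140760
  w ← 2.454929 + 0.21·2.140760 = 2.904489
w(1.42) ≈ 2.9045

2.9045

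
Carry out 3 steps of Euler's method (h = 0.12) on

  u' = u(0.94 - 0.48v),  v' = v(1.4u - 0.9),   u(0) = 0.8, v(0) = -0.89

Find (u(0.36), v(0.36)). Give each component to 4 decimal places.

Euler on (u,v): u_{n+1} = u_n + h·u', v_{n+1} = v_n + h·v'.
0.000000: (0.800000, -0.890000); f=(1.093760, -0.195800) → (0.931251, -0.913496)
0.120000: (0.931251, -0.913496); f=(1.283709, -0.368826) → (1.085296, -0.957755)
0.240000: (1.085296, -0.957755); f=(1.519114, -0.593248) → (1.267590, -1.028945)
(u(0.36), v(0.36)) ≈ (1.2676, -1.0289)

1.2676, -1.0289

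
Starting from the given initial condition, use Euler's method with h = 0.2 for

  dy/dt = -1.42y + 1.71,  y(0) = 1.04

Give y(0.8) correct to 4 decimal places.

Euler: y_{n+1} = y_n + h·f(t_n, y_n).
t=0.000000, y=1.040000: f=0.233200 → y ← 1.040000 + 0.2·0.233200 = 1.086640
t=0.200000, y=1.086640: f=0.166971 → y ← 1.086640 + 0.2·0.166971 = 1.120034
t=0.400000, y=1.120034: f=0.119551 → y ← 1.120034 + 0.2·0.119551 = 1.143945
t=0.600000, y=1.143945: f=0.085599 → y ← 1.143945 + 0.2·0.085599 = 1.161064
y(0.8) ≈ 1.1611

1.1611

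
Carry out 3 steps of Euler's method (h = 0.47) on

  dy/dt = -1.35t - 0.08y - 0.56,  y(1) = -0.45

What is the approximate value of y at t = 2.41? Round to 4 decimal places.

Euler: y_{n+1} = y_n + h·f(t_n, y_n).
t=1.000000, y=-0.450000: f=-1.874000 → y ← -0.450000 + 0.47·(-1.874000) = -1.330780
t=1.470000, y=-1.330780: f=-2.438038 → y ← -1.330780 + 0.47·(-2.438038) = -2.476658
t=1.940000, y=-2.476658: f=-2.980867 → y ← -2.476658 + 0.47·(-2.980867) = -3.877665
y(2.41) ≈ -3.8777

-3.8777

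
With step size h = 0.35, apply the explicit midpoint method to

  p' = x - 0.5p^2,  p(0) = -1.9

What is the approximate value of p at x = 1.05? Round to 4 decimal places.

Midpoint: k1 = f(x_n, p_n); k2 = f(x_n + h/2, p_n + (h/2)·k1); p_{n+1} = p_n + h·k2.
x=0.000000, p=-1.900000:
  k1 = f(0.000000, -1.900000) = -1.805000
  k2 = f(0.175000, -2.215875) = -2.280051
  p ← -1.900000 + 0.35·(-2.280051) = -2.698018
x=0.350000, p=-2.698018:
  k1 = f(0.350000, -2.698018) = -3.289650
  k2 = f(0.525000, -3.273707) = -4.833578
  p ← -2.698018 + 0.35·(-4.833578) = -4.389770
x=0.700000, p=-4.389770:
  k1 = f(0.700000, -4.389770) = -8.935040
  k2 = f(0.875000, -5.953402) = -16.846498
  p ← -4.389770 + 0.35·(-16.846498) = -10.286044
p(1.05) ≈ -10.2860

-10.2860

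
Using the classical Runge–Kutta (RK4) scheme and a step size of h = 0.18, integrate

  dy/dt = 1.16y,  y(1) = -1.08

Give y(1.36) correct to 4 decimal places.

-1.6398

RK4: k1 = f(t_n, y_n); k2 = f(t_n + h/2, y_n + (h/2)·k1); k3 = f(t_n + h/2, y_n + (h/2)·k2); k4 = f(t_n + h, y_n + h·k3); y_{n+1} = y_n + (h/6)·(k1 + 2k2 + 2k3 + k4).
t=1.000000, y=-1.080000:
  k1 = f(1.000000, -1.080000) = -1.252800
  k2 = f(1.090000, -1.192752) = -1.383592
  k3 = f(1.090000, -1.204523) = -1.397247
  k4 = f(1.180000, -1.331504) = -1.544545
  y ← -1.080000 + (0.18/6)·(k1 + 2k2 + 2k3 + k4) = -1.330771
t=1.180000, y=-1.330771:
  k1 = f(1.180000, -1.330771) = -1.543694
  k2 = f(1.270000, -1.469703) = -1.704856
  k3 = f(1.270000, -1.484208) = -1.721681
  k4 = f(1.360000, -1.640673) = -1.903181
  y ← -1.330771 + (0.18/6)·(k1 + 2k2 + 2k3 + k4) = -1.639769
y(1.36) ≈ -1.6398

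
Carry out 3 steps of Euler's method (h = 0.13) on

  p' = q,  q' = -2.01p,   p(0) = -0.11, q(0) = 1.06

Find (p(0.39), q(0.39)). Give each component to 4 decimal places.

Euler on (p,q): p_{n+1} = p_n + h·p', q_{n+1} = q_n + h·q'.
0.000000: (-0.110000, 1.060000); f=(1.060000, 0.221100) → (0.027800, 1.088743)
0.130000: (0.027800, 1.088743); f=(1.088743, -0.055878) → (0.169337, 1.081479)
0.260000: (0.169337, 1.081479); f=(1.081479, -0.340367) → (0.309929, 1.037231)
(p(0.39), q(0.39)) ≈ (0.3099, 1.0372)

0.3099, 1.0372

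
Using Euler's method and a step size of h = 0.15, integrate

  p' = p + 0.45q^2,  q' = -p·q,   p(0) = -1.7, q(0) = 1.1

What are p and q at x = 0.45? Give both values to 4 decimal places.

Euler on (p,q): p_{n+1} = p_n + h·p', q_{n+1} = q_n + h·q'.
0.000000: (-1.700000, 1.100000); f=(-1.155500, 1.870000) → (-1.873325, 1.380500)
0.150000: (-1.873325, 1.380500); f=(-1.015724, 2.586125) → (-2.025684, 1.768419)
0.300000: (-2.025684, 1.768419); f=(-0.618396, 3.582257) → (-2.118443, 2.305757)
(p(0.45), q(0.45)) ≈ (-2.1184, 2.3058)

-2.1184, 2.3058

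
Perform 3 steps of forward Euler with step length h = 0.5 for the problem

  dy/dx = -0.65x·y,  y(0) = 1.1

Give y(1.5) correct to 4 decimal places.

0.6218

Euler: y_{n+1} = y_n + h·f(x_n, y_n).
x=0.000000, y=1.100000: f=0.000000 → y ← 1.100000 + 0.5·0.000000 = 1.100000
x=0.500000, y=1.100000: f=-0.357500 → y ← 1.100000 + 0.5·(-0.357500) = 0.921250
x=1.000000, y=0.921250: f=-0.598813 → y ← 0.921250 + 0.5·(-0.598813) = 0.621844
y(1.5) ≈ 0.6218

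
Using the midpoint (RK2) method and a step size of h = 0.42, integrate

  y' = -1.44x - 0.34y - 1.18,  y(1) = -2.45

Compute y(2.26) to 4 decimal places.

-5.2849

Midpoint: k1 = f(x_n, y_n); k2 = f(x_n + h/2, y_n + (h/2)·k1); y_{n+1} = y_n + h·k2.
x=1.000000, y=-2.450000:
  k1 = f(1.000000, -2.450000) = -1.787000
  k2 = f(1.210000, -2.825270) = -1.961808
  y ← -2.450000 + 0.42·(-1.961808) = -3.273959
x=1.420000, y=-3.273959:
  k1 = f(1.420000, -3.273959) = -2.111654
  k2 = f(1.630000, -3.717407) = -2.263282
  y ← -3.273959 + 0.42·(-2.263282) = -4.224538
x=1.840000, y=-4.224538:
  k1 = f(1.840000, -4.224538) = -2.393257
  k2 = f(2.050000, -4.727122) = -2.524779
  y ← -4.224538 + 0.42·(-2.524779) = -5.284945
y(2.26) ≈ -5.2849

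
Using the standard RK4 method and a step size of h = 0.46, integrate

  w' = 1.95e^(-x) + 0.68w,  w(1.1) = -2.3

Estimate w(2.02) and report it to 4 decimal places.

-3.7310

RK4: k1 = f(x_n, w_n); k2 = f(x_n + h/2, w_n + (h/2)·k1); k3 = f(x_n + h/2, w_n + (h/2)·k2); k4 = f(x_n + h, w_n + h·k3); w_{n+1} = w_n + (h/6)·(k1 + 2k2 + 2k3 + k4).
x=1.100000, w=-2.300000:
  k1 = f(1.100000, -2.300000) = -0.914901
  k2 = f(1.330000, -2.510427) = -1.191360
  k3 = f(1.330000, -2.574013) = -1.234598
  k4 = f(1.560000, -2.867915) = -1.540417
  w ← -2.300000 + (0.46/6)·(k1 + 2k2 + 2k3 + k4) = -2.860221
x=1.560000, w=-2.860221:
  k1 = f(1.560000, -2.860221) = -1.535185
  k2 = f(1.790000, -3.213314) = -1.859481
  k3 = f(1.790000, -3.287902) = -1.910201
  k4 = f(2.020000, -3.738914) = -2.283783
  w ← -2.860221 + (0.46/6)·(k1 + 2k2 + 2k3 + k4) = -3.731027
w(2.02) ≈ -3.7310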